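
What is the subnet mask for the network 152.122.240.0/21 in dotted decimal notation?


/21 means 21 network bits, 11 host bits
Binary: 11111111111111111111100000000000
Mask: 255.255.248.0


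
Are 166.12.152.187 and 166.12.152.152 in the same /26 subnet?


Mask: 255.255.255.192
166.12.152.187 AND mask = 166.12.152.128
166.12.152.152 AND mask = 166.12.152.128
Yes, same subnet (166.12.152.128)


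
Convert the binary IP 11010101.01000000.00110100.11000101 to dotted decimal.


11010101 = 213
01000000 = 64
00110100 = 52
11000101 = 197
IP: 213.64.52.197


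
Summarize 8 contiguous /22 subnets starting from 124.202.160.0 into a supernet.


Original prefix: /22
Number of subnets: 8 = 2^3
New prefix = 22 - 3 = 19
Supernet: 124.202.160.0/19


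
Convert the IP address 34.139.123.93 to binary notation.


34 = 00100010
139 = 10001011
123 = 01111011
93 = 01011101
Binary: 00100010.10001011.01111011.01011101


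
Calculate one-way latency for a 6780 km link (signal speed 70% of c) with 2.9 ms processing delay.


Speed = 0.7 * 3e5 km/s = 210000 km/s
Propagation delay = 6780 / 210000 = 0.0323 s = 32.2857 ms
Processing delay = 2.9 ms
Total one-way latency = 35.1857 ms


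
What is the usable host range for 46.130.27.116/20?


Network: 46.130.16.0
Broadcast: 46.130.31.255
First usable = network + 1
Last usable = broadcast - 1
Range: 46.130.16.1 to 46.130.31.254


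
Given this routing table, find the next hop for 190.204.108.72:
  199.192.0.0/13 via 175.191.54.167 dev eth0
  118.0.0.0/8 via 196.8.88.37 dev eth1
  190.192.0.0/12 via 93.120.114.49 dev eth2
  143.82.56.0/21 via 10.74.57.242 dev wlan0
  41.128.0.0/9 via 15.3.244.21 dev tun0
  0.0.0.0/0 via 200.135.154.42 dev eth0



Longest prefix match for 190.204.108.72:
  /13 199.192.0.0: no
  /8 118.0.0.0: no
  /12 190.192.0.0: MATCH
  /21 143.82.56.0: no
  /9 41.128.0.0: no
  /0 0.0.0.0: MATCH
Selected: next-hop 93.120.114.49 via eth2 (matched /12)


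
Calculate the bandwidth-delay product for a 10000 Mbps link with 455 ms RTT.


BDP = bandwidth * RTT
= 10000 Mbps * 455 ms
= 10000 * 1e6 * 455 / 1000 bits
= 4550000000 bits
= 568750000 bytes
= 555419.9219 KB
BDP = 4550000000 bits (568750000 bytes)


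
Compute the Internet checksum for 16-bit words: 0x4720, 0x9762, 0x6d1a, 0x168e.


Sum all words (with carry folding):
+ 0x4720 = 0x4720
+ 0x9762 = 0xde82
+ 0x6d1a = 0x4b9d
+ 0x168e = 0x622b
One's complement: ~0x622b
Checksum = 0x9dd4


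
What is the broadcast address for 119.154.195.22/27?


Network: 119.154.195.0/27
Host bits = 5
Set all host bits to 1:
Broadcast: 119.154.195.31


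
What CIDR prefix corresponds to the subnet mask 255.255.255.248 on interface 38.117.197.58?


Binary: 11111111.11111111.11111111.11111000
Count leading 1s
Prefix: /29


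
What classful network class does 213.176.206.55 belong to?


First octet: 213
Binary: 11010101
110xxxxx -> Class C (192-223)
Class C, default mask 255.255.255.0 (/24)


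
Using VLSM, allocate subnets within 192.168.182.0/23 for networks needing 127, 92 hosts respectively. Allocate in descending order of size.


127 hosts -> /24 (254 usable): 192.168.182.0/24
92 hosts -> /25 (126 usable): 192.168.183.0/25
Allocation: 192.168.182.0/24 (127 hosts, 254 usable); 192.168.183.0/25 (92 hosts, 126 usable)


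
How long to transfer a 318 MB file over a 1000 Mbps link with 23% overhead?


Effective throughput = 1000 * (1 - 23/100) = 770 Mbps
File size in Mb = 318 * 8 = 2544 Mb
Time = 2544 / 770
Time = 3.3039 seconds


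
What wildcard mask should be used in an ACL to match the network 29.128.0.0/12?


Subnet mask: 255.240.0.0
Wildcard = 255.255.255.255 - subnet mask
255 - 255 = 0
255 - 240 = 15
255 - 0 = 255
255 - 0 = 255
Wildcard: 0.15.255.255


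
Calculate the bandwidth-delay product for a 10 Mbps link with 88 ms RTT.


BDP = bandwidth * RTT
= 10 Mbps * 88 ms
= 10 * 1e6 * 88 / 1000 bits
= 880000 bits
= 110000 bytes
= 107.4219 KB
BDP = 880000 bits (110000 bytes)


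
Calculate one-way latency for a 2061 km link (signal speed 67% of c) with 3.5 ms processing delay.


Speed = 0.67 * 3e5 km/s = 201000 km/s
Propagation delay = 2061 / 201000 = 0.0103 s = 10.2537 ms
Processing delay = 3.5 ms
Total one-way latency = 13.7537 ms


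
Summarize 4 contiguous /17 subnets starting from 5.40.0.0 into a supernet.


Original prefix: /17
Number of subnets: 4 = 2^2
New prefix = 17 - 2 = 15
Supernet: 5.40.0.0/15


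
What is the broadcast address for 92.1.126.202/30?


Network: 92.1.126.200/30
Host bits = 2
Set all host bits to 1:
Broadcast: 92.1.126.203


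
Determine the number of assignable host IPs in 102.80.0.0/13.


Host bits = 32 - 13 = 19
Total addresses = 2^19 = 524288
Usable = total - 2 (network and broadcast)
Usable hosts: 524286


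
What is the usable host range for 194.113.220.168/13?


Network: 194.112.0.0
Broadcast: 194.119.255.255
First usable = network + 1
Last usable = broadcast - 1
Range: 194.112.0.1 to 194.119.255.254


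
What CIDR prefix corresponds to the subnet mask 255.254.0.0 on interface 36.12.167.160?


Binary: 11111111.11111110.00000000.00000000
Count leading 1s
Prefix: /15


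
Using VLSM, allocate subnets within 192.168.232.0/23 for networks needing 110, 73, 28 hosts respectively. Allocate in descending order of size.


110 hosts -> /25 (126 usable): 192.168.232.0/25
73 hosts -> /25 (126 usable): 192.168.232.128/25
28 hosts -> /27 (30 usable): 192.168.233.0/27
Allocation: 192.168.232.0/25 (110 hosts, 126 usable); 192.168.232.128/25 (73 hosts, 126 usable); 192.168.233.0/27 (28 hosts, 30 usable)


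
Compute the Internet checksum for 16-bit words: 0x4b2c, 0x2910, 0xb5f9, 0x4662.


Sum all words (with carry folding):
+ 0x4b2c = 0x4b2c
+ 0x2910 = 0x743c
+ 0xb5f9 = 0x2a36
+ 0x4662 = 0x7098
One's complement: ~0x7098
Checksum = 0x8f67


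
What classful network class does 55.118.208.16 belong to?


First octet: 55
Binary: 00110111
0xxxxxxx -> Class A (1-126)
Class A, default mask 255.0.0.0 (/8)


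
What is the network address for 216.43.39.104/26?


IP:   11011000.00101011.00100111.01101000
Mask: 11111111.11111111.11111111.11000000
AND operation:
Net:  11011000.00101011.00100111.01000000
Network: 216.43.39.64/26


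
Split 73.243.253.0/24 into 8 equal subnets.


New prefix = 24 + 3 = 27
Each subnet has 32 addresses
  73.243.253.0/27
  73.243.253.32/27
  73.243.253.64/27
  73.243.253.96/27
  73.243.253.128/27
  73.243.253.160/27
  73.243.253.192/27
  73.243.253.224/27
Subnets: 73.243.253.0/27, 73.243.253.32/27, 73.243.253.64/27, 73.243.253.96/27, 73.243.253.128/27, 73.243.253.160/27, 73.243.253.192/27, 73.243.253.224/27


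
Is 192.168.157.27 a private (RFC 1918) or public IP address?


RFC 1918 private ranges:
  10.0.0.0/8 (10.0.0.0 - 10.255.255.255)
  172.16.0.0/12 (172.16.0.0 - 172.31.255.255)
  192.168.0.0/16 (192.168.0.0 - 192.168.255.255)
Private (in 192.168.0.0/16)


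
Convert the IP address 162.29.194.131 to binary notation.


162 = 10100010
29 = 00011101
194 = 11000010
131 = 10000011
Binary: 10100010.00011101.11000010.10000011


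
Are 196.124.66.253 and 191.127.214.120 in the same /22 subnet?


Mask: 255.255.252.0
196.124.66.253 AND mask = 196.124.64.0
191.127.214.120 AND mask = 191.127.212.0
No, different subnets (196.124.64.0 vs 191.127.212.0)


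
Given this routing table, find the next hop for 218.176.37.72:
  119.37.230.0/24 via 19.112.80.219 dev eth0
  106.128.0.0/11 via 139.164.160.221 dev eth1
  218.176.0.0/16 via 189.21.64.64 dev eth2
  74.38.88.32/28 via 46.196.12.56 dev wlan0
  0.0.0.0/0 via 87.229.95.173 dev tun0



Longest prefix match for 218.176.37.72:
  /24 119.37.230.0: no
  /11 106.128.0.0: no
  /16 218.176.0.0: MATCH
  /28 74.38.88.32: no
  /0 0.0.0.0: MATCH
Selected: next-hop 189.21.64.64 via eth2 (matched /16)


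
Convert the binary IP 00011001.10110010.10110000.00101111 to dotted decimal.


00011001 = 25
10110010 = 178
10110000 = 176
00101111 = 47
IP: 25.178.176.47


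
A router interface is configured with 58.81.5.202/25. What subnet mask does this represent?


/25 means 25 network bits, 7 host bits
Binary: 11111111111111111111111110000000
Mask: 255.255.255.128


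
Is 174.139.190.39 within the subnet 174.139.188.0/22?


Subnet network: 174.139.188.0
Test IP AND mask: 174.139.188.0
Yes, 174.139.190.39 is in 174.139.188.0/22


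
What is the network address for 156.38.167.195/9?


IP:   10011100.00100110.10100111.11000011
Mask: 11111111.10000000.00000000.00000000
AND operation:
Net:  10011100.00000000.00000000.00000000
Network: 156.0.0.0/9


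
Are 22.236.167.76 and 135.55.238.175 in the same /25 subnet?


Mask: 255.255.255.128
22.236.167.76 AND mask = 22.236.167.0
135.55.238.175 AND mask = 135.55.238.128
No, different subnets (22.236.167.0 vs 135.55.238.128)


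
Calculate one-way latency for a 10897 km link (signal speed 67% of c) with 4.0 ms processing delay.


Speed = 0.67 * 3e5 km/s = 201000 km/s
Propagation delay = 10897 / 201000 = 0.0542 s = 54.2139 ms
Processing delay = 4.0 ms
Total one-way latency = 58.2139 ms


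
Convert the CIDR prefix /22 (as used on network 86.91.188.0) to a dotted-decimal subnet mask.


/22 means 22 network bits, 10 host bits
Binary: 11111111111111111111110000000000
Mask: 255.255.252.0


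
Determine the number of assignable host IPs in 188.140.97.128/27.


Host bits = 32 - 27 = 5
Total addresses = 2^5 = 32
Usable = total - 2 (network and broadcast)
Usable hosts: 30


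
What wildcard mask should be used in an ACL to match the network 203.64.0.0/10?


Subnet mask: 255.192.0.0
Wildcard = 255.255.255.255 - subnet mask
255 - 255 = 0
255 - 192 = 63
255 - 0 = 255
255 - 0 = 255
Wildcard: 0.63.255.255


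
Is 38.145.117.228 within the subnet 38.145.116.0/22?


Subnet network: 38.145.116.0
Test IP AND mask: 38.145.116.0
Yes, 38.145.117.228 is in 38.145.116.0/22


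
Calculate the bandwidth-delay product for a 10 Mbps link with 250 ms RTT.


BDP = bandwidth * RTT
= 10 Mbps * 250 ms
= 10 * 1e6 * 250 / 1000 bits
= 2500000 bits
= 312500 bytes
= 305.1758 KB
BDP = 2500000 bits (312500 bytes)


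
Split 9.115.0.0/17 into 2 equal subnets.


New prefix = 17 + 1 = 18
Each subnet has 16384 addresses
  9.115.0.0/18
  9.115.64.0/18
Subnets: 9.115.0.0/18, 9.115.64.0/18


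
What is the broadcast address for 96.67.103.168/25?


Network: 96.67.103.128/25
Host bits = 7
Set all host bits to 1:
Broadcast: 96.67.103.255


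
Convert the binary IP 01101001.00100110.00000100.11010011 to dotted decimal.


01101001 = 105
00100110 = 38
00000100 = 4
11010011 = 211
IP: 105.38.4.211


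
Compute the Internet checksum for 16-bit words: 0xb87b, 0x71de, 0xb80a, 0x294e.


Sum all words (with carry folding):
+ 0xb87b = 0xb87b
+ 0x71de = 0x2a5a
+ 0xb80a = 0xe264
+ 0x294e = 0x0bb3
One's complement: ~0x0bb3
Checksum = 0xf44c


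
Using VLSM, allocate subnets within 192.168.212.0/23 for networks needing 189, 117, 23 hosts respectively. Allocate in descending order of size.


189 hosts -> /24 (254 usable): 192.168.212.0/24
117 hosts -> /25 (126 usable): 192.168.213.0/25
23 hosts -> /27 (30 usable): 192.168.213.128/27
Allocation: 192.168.212.0/24 (189 hosts, 254 usable); 192.168.213.0/25 (117 hosts, 126 usable); 192.168.213.128/27 (23 hosts, 30 usable)


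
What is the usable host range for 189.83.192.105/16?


Network: 189.83.0.0
Broadcast: 189.83.255.255
First usable = network + 1
Last usable = broadcast - 1
Range: 189.83.0.1 to 189.83.255.254


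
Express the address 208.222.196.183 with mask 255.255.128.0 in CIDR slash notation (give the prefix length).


Binary: 11111111.11111111.10000000.00000000
Count leading 1s
Prefix: /17


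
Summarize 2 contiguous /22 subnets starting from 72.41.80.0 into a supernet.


Original prefix: /22
Number of subnets: 2 = 2^1
New prefix = 22 - 1 = 21
Supernet: 72.41.80.0/21


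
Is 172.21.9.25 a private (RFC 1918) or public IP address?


RFC 1918 private ranges:
  10.0.0.0/8 (10.0.0.0 - 10.255.255.255)
  172.16.0.0/12 (172.16.0.0 - 172.31.255.255)
  192.168.0.0/16 (192.168.0.0 - 192.168.255.255)
Private (in 172.16.0.0/12)


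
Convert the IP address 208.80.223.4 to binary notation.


208 = 11010000
80 = 01010000
223 = 11011111
4 = 00000100
Binary: 11010000.01010000.11011111.00000100


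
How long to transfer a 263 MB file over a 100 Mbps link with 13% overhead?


Effective throughput = 100 * (1 - 13/100) = 87 Mbps
File size in Mb = 263 * 8 = 2104 Mb
Time = 2104 / 87
Time = 24.1839 seconds


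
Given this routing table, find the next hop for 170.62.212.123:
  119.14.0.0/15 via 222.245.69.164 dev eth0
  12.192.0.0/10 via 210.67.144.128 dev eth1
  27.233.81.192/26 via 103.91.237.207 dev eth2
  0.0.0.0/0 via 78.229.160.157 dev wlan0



Longest prefix match for 170.62.212.123:
  /15 119.14.0.0: no
  /10 12.192.0.0: no
  /26 27.233.81.192: no
  /0 0.0.0.0: MATCH
Selected: next-hop 78.229.160.157 via wlan0 (matched /0)


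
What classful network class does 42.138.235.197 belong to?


First octet: 42
Binary: 00101010
0xxxxxxx -> Class A (1-126)
Class A, default mask 255.0.0.0 (/8)


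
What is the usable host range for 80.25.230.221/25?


Network: 80.25.230.128
Broadcast: 80.25.230.255
First usable = network + 1
Last usable = broadcast - 1
Range: 80.25.230.129 to 80.25.230.254


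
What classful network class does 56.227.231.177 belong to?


First octet: 56
Binary: 00111000
0xxxxxxx -> Class A (1-126)
Class A, default mask 255.0.0.0 (/8)


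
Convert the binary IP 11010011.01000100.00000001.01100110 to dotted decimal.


11010011 = 211
01000100 = 68
00000001 = 1
01100110 = 102
IP: 211.68.1.102


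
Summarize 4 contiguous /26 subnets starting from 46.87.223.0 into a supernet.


Original prefix: /26
Number of subnets: 4 = 2^2
New prefix = 26 - 2 = 24
Supernet: 46.87.223.0/24


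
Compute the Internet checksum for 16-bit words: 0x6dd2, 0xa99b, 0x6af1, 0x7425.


Sum all words (with carry folding):
+ 0x6dd2 = 0x6dd2
+ 0xa99b = 0x176e
+ 0x6af1 = 0x825f
+ 0x7425 = 0xf684
One's complement: ~0xf684
Checksum = 0x097b


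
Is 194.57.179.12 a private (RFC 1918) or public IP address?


RFC 1918 private ranges:
  10.0.0.0/8 (10.0.0.0 - 10.255.255.255)
  172.16.0.0/12 (172.16.0.0 - 172.31.255.255)
  192.168.0.0/16 (192.168.0.0 - 192.168.255.255)
Public (not in any RFC 1918 range)


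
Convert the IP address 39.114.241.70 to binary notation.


39 = 00100111
114 = 01110010
241 = 11110001
70 = 01000110
Binary: 00100111.01110010.11110001.01000110


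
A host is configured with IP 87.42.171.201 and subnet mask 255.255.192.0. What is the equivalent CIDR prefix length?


Binary: 11111111.11111111.11000000.00000000
Count leading 1s
Prefix: /18


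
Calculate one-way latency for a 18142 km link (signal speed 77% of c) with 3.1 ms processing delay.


Speed = 0.77 * 3e5 km/s = 231000 km/s
Propagation delay = 18142 / 231000 = 0.0785 s = 78.5368 ms
Processing delay = 3.1 ms
Total one-way latency = 81.6368 ms


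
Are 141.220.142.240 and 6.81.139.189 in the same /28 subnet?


Mask: 255.255.255.240
141.220.142.240 AND mask = 141.220.142.240
6.81.139.189 AND mask = 6.81.139.176
No, different subnets (141.220.142.240 vs 6.81.139.176)


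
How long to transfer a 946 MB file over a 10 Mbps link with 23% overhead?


Effective throughput = 10 * (1 - 23/100) = 7.7 Mbps
File size in Mb = 946 * 8 = 7568 Mb
Time = 7568 / 7.7
Time = 982.8571 seconds


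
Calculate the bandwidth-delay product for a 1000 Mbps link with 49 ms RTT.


BDP = bandwidth * RTT
= 1000 Mbps * 49 ms
= 1000 * 1e6 * 49 / 1000 bits
= 49000000 bits
= 6125000 bytes
= 5981.4453 KB
BDP = 49000000 bits (6125000 bytes)


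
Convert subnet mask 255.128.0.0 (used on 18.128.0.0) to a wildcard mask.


Subnet mask: 255.128.0.0
Wildcard = 255.255.255.255 - subnet mask
255 - 255 = 0
255 - 128 = 127
255 - 0 = 255
255 - 0 = 255
Wildcard: 0.127.255.255


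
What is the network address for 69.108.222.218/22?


IP:   01000101.01101100.11011110.11011010
Mask: 11111111.11111111.11111100.00000000
AND operation:
Net:  01000101.01101100.11011100.00000000
Network: 69.108.220.0/22


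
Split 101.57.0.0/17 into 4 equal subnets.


New prefix = 17 + 2 = 19
Each subnet has 8192 addresses
  101.57.0.0/19
  101.57.32.0/19
  101.57.64.0/19
  101.57.96.0/19
Subnets: 101.57.0.0/19, 101.57.32.0/19, 101.57.64.0/19, 101.57.96.0/19


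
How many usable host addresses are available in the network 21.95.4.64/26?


Host bits = 32 - 26 = 6
Total addresses = 2^6 = 64
Usable = total - 2 (network and broadcast)
Usable hosts: 62


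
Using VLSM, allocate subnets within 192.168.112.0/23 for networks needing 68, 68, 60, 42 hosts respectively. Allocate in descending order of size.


68 hosts -> /25 (126 usable): 192.168.112.0/25
68 hosts -> /25 (126 usable): 192.168.112.128/25
60 hosts -> /26 (62 usable): 192.168.113.0/26
42 hosts -> /26 (62 usable): 192.168.113.64/26
Allocation: 192.168.112.0/25 (68 hosts, 126 usable); 192.168.112.128/25 (68 hosts, 126 usable); 192.168.113.0/26 (60 hosts, 62 usable); 192.168.113.64/26 (42 hosts, 62 usable)


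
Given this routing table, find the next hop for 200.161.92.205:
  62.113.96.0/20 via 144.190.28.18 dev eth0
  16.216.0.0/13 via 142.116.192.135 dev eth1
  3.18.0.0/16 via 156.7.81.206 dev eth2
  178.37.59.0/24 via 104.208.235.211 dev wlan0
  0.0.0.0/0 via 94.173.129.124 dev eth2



Longest prefix match for 200.161.92.205:
  /20 62.113.96.0: no
  /13 16.216.0.0: no
  /16 3.18.0.0: no
  /24 178.37.59.0: no
  /0 0.0.0.0: MATCH
Selected: next-hop 94.173.129.124 via eth2 (matched /0)


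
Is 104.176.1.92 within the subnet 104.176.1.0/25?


Subnet network: 104.176.1.0
Test IP AND mask: 104.176.1.0
Yes, 104.176.1.92 is in 104.176.1.0/25


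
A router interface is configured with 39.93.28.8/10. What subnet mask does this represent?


/10 means 10 network bits, 22 host bits
Binary: 11111111110000000000000000000000
Mask: 255.192.0.0


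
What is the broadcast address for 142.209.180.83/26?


Network: 142.209.180.64/26
Host bits = 6
Set all host bits to 1:
Broadcast: 142.209.180.127


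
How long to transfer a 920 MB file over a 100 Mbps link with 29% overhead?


Effective throughput = 100 * (1 - 29/100) = 71 Mbps
File size in Mb = 920 * 8 = 7360 Mb
Time = 7360 / 71
Time = 103.662 seconds


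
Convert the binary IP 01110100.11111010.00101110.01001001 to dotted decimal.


01110100 = 116
11111010 = 250
00101110 = 46
01001001 = 73
IP: 116.250.46.73


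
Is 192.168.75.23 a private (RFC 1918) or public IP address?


RFC 1918 private ranges:
  10.0.0.0/8 (10.0.0.0 - 10.255.255.255)
  172.16.0.0/12 (172.16.0.0 - 172.31.255.255)
  192.168.0.0/16 (192.168.0.0 - 192.168.255.255)
Private (in 192.168.0.0/16)


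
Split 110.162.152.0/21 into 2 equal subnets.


New prefix = 21 + 1 = 22
Each subnet has 1024 addresses
  110.162.152.0/22
  110.162.156.0/22
Subnets: 110.162.152.0/22, 110.162.156.0/22


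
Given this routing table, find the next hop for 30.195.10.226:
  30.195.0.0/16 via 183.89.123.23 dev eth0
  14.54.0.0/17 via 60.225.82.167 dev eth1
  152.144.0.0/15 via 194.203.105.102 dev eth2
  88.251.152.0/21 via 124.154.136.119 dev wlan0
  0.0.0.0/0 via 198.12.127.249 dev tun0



Longest prefix match for 30.195.10.226:
  /16 30.195.0.0: MATCH
  /17 14.54.0.0: no
  /15 152.144.0.0: no
  /21 88.251.152.0: no
  /0 0.0.0.0: MATCH
Selected: next-hop 183.89.123.23 via eth0 (matched /16)


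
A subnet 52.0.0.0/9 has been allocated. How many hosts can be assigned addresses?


Host bits = 32 - 9 = 23
Total addresses = 2^23 = 8388608
Usable = total - 2 (network and broadcast)
Usable hosts: 8388606


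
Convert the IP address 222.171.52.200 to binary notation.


222 = 11011110
171 = 10101011
52 = 00110100
200 = 11001000
Binary: 11011110.10101011.00110100.11001000


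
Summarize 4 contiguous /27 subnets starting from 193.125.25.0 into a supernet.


Original prefix: /27
Number of subnets: 4 = 2^2
New prefix = 27 - 2 = 25
Supernet: 193.125.25.0/25


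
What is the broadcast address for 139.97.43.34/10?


Network: 139.64.0.0/10
Host bits = 22
Set all host bits to 1:
Broadcast: 139.127.255.255


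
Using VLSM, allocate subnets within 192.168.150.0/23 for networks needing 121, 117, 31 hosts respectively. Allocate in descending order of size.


121 hosts -> /25 (126 usable): 192.168.150.0/25
117 hosts -> /25 (126 usable): 192.168.150.128/25
31 hosts -> /26 (62 usable): 192.168.151.0/26
Allocation: 192.168.150.0/25 (121 hosts, 126 usable); 192.168.150.128/25 (117 hosts, 126 usable); 192.168.151.0/26 (31 hosts, 62 usable)


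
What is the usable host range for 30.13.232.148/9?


Network: 30.0.0.0
Broadcast: 30.127.255.255
First usable = network + 1
Last usable = broadcast - 1
Range: 30.0.0.1 to 30.127.255.254


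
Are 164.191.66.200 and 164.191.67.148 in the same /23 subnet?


Mask: 255.255.254.0
164.191.66.200 AND mask = 164.191.66.0
164.191.67.148 AND mask = 164.191.66.0
Yes, same subnet (164.191.66.0)


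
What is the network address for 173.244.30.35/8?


IP:   10101101.11110100.00011110.00100011
Mask: 11111111.00000000.00000000.00000000
AND operation:
Net:  10101101.00000000.00000000.00000000
Network: 173.0.0.0/8


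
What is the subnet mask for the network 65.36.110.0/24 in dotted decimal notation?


/24 means 24 network bits, 8 host bits
Binary: 11111111111111111111111100000000
Mask: 255.255.255.0


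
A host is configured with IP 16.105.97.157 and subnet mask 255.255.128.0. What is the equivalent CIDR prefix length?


Binary: 11111111.11111111.10000000.00000000
Count leading 1s
Prefix: /17


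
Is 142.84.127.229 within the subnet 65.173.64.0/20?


Subnet network: 65.173.64.0
Test IP AND mask: 142.84.112.0
No, 142.84.127.229 is not in 65.173.64.0/20


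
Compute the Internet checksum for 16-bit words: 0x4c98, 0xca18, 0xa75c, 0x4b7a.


Sum all words (with carry folding):
+ 0x4c98 = 0x4c98
+ 0xca18 = 0x16b1
+ 0xa75c = 0xbe0d
+ 0x4b7a = 0x0988
One's complement: ~0x0988
Checksum = 0xf677


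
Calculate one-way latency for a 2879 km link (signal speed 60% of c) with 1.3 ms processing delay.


Speed = 0.6 * 3e5 km/s = 180000 km/s
Propagation delay = 2879 / 180000 = 0.016 s = 15.9944 ms
Processing delay = 1.3 ms
Total one-way latency = 17.2944 ms


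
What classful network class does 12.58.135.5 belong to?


First octet: 12
Binary: 00001100
0xxxxxxx -> Class A (1-126)
Class A, default mask 255.0.0.0 (/8)


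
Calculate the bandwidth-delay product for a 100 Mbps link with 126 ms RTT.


BDP = bandwidth * RTT
= 100 Mbps * 126 ms
= 100 * 1e6 * 126 / 1000 bits
= 12600000 bits
= 1575000 bytes
= 1538.0859 KB
BDP = 12600000 bits (1575000 bytes)


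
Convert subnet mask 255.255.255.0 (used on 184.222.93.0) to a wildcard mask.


Subnet mask: 255.255.255.0
Wildcard = 255.255.255.255 - subnet mask
255 - 255 = 0
255 - 255 = 0
255 - 255 = 0
255 - 0 = 255
Wildcard: 0.0.0.255


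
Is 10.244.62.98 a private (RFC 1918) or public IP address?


RFC 1918 private ranges:
  10.0.0.0/8 (10.0.0.0 - 10.255.255.255)
  172.16.0.0/12 (172.16.0.0 - 172.31.255.255)
  192.168.0.0/16 (192.168.0.0 - 192.168.255.255)
Private (in 10.0.0.0/8)


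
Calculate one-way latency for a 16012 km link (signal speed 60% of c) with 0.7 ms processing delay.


Speed = 0.6 * 3e5 km/s = 180000 km/s
Propagation delay = 16012 / 180000 = 0.089 s = 88.9556 ms
Processing delay = 0.7 ms
Total one-way latency = 89.6556 ms


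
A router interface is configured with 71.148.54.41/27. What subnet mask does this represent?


/27 means 27 network bits, 5 host bits
Binary: 11111111111111111111111111100000
Mask: 255.255.255.224


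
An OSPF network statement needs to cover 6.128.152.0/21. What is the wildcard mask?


Subnet mask: 255.255.248.0
Wildcard = 255.255.255.255 - subnet mask
255 - 255 = 0
255 - 255 = 0
255 - 248 = 7
255 - 0 = 255
Wildcard: 0.0.7.255


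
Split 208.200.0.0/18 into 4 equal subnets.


New prefix = 18 + 2 = 20
Each subnet has 4096 addresses
  208.200.0.0/20
  208.200.16.0/20
  208.200.32.0/20
  208.200.48.0/20
Subnets: 208.200.0.0/20, 208.200.16.0/20, 208.200.32.0/20, 208.200.48.0/20


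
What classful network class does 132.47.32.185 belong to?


First octet: 132
Binary: 10000100
10xxxxxx -> Class B (128-191)
Class B, default mask 255.255.0.0 (/16)


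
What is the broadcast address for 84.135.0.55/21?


Network: 84.135.0.0/21
Host bits = 11
Set all host bits to 1:
Broadcast: 84.135.7.255


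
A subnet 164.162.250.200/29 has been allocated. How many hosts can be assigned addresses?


Host bits = 32 - 29 = 3
Total addresses = 2^3 = 8
Usable = total - 2 (network and broadcast)
Usable hosts: 6


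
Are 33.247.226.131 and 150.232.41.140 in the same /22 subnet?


Mask: 255.255.252.0
33.247.226.131 AND mask = 33.247.224.0
150.232.41.140 AND mask = 150.232.40.0
No, different subnets (33.247.224.0 vs 150.232.40.0)


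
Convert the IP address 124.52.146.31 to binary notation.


124 = 01111100
52 = 00110100
146 = 10010010
31 = 00011111
Binary: 01111100.00110100.10010010.00011111


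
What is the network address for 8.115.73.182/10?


IP:   00001000.01110011.01001001.10110110
Mask: 11111111.11000000.00000000.00000000
AND operation:
Net:  00001000.01000000.00000000.00000000
Network: 8.64.0.0/10


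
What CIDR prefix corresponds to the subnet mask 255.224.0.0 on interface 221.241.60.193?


Binary: 11111111.11100000.00000000.00000000
Count leading 1s
Prefix: /11


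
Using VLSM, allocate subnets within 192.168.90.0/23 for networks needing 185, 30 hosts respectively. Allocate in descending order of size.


185 hosts -> /24 (254 usable): 192.168.90.0/24
30 hosts -> /27 (30 usable): 192.168.91.0/27
Allocation: 192.168.90.0/24 (185 hosts, 254 usable); 192.168.91.0/27 (30 hosts, 30 usable)


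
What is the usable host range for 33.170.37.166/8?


Network: 33.0.0.0
Broadcast: 33.255.255.255
First usable = network + 1
Last usable = broadcast - 1
Range: 33.0.0.1 to 33.255.255.254


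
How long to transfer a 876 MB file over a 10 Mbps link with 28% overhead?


Effective throughput = 10 * (1 - 28/100) = 7.2 Mbps
File size in Mb = 876 * 8 = 7008 Mb
Time = 7008 / 7.2
Time = 973.3333 seconds


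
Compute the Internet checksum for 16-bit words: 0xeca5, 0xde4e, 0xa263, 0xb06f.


Sum all words (with carry folding):
+ 0xeca5 = 0xeca5
+ 0xde4e = 0xcaf4
+ 0xa263 = 0x6d58
+ 0xb06f = 0x1dc8
One's complement: ~0x1dc8
Checksum = 0xe237


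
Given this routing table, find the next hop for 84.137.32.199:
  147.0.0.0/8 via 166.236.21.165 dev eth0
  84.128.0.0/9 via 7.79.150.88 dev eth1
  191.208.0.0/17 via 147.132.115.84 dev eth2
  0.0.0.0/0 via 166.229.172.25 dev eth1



Longest prefix match for 84.137.32.199:
  /8 147.0.0.0: no
  /9 84.128.0.0: MATCH
  /17 191.208.0.0: no
  /0 0.0.0.0: MATCH
Selected: next-hop 7.79.150.88 via eth1 (matched /9)


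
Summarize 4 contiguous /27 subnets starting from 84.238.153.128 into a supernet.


Original prefix: /27
Number of subnets: 4 = 2^2
New prefix = 27 - 2 = 25
Supernet: 84.238.153.128/25


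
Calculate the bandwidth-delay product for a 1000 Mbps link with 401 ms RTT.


BDP = bandwidth * RTT
= 1000 Mbps * 401 ms
= 1000 * 1e6 * 401 / 1000 bits
= 401000000 bits
= 50125000 bytes
= 48950.1953 KB
BDP = 401000000 bits (50125000 bytes)


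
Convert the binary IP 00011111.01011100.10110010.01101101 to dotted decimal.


00011111 = 31
01011100 = 92
10110010 = 178
01101101 = 109
IP: 31.92.178.109


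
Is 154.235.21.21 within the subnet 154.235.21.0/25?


Subnet network: 154.235.21.0
Test IP AND mask: 154.235.21.0
Yes, 154.235.21.21 is in 154.235.21.0/25


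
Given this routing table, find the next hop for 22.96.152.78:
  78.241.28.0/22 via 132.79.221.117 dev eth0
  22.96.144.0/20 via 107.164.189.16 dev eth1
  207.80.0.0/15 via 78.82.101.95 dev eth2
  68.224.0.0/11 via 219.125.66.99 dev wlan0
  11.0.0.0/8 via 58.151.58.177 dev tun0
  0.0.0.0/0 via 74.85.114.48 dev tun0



Longest prefix match for 22.96.152.78:
  /22 78.241.28.0: no
  /20 22.96.144.0: MATCH
  /15 207.80.0.0: no
  /11 68.224.0.0: no
  /8 11.0.0.0: no
  /0 0.0.0.0: MATCH
Selected: next-hop 107.164.189.16 via eth1 (matched /20)


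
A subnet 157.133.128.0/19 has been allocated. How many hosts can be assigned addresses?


Host bits = 32 - 19 = 13
Total addresses = 2^13 = 8192
Usable = total - 2 (network and broadcast)
Usable hosts: 8190


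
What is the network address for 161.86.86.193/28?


IP:   10100001.01010110.01010110.11000001
Mask: 11111111.11111111.11111111.11110000
AND operation:
Net:  10100001.01010110.01010110.11000000
Network: 161.86.86.192/28


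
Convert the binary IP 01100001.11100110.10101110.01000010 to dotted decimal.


01100001 = 97
11100110 = 230
10101110 = 174
01000010 = 66
IP: 97.230.174.66


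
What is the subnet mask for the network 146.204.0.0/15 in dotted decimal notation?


/15 means 15 network bits, 17 host bits
Binary: 11111111111111100000000000000000
Mask: 255.254.0.0


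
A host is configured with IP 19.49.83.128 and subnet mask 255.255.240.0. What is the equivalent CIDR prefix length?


Binary: 11111111.11111111.11110000.00000000
Count leading 1s
Prefix: /20


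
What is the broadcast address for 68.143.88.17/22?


Network: 68.143.88.0/22
Host bits = 10
Set all host bits to 1:
Broadcast: 68.143.91.255


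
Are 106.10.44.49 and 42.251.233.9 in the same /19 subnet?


Mask: 255.255.224.0
106.10.44.49 AND mask = 106.10.32.0
42.251.233.9 AND mask = 42.251.224.0
No, different subnets (106.10.32.0 vs 42.251.224.0)


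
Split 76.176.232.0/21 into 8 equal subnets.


New prefix = 21 + 3 = 24
Each subnet has 256 addresses
  76.176.232.0/24
  76.176.233.0/24
  76.176.234.0/24
  76.176.235.0/24
  76.176.236.0/24
  76.176.237.0/24
  76.176.238.0/24
  76.176.239.0/24
Subnets: 76.176.232.0/24, 76.176.233.0/24, 76.176.234.0/24, 76.176.235.0/24, 76.176.236.0/24, 76.176.237.0/24, 76.176.238.0/24, 76.176.239.0/24


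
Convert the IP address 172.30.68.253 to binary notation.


172 = 10101100
30 = 00011110
68 = 01000100
253 = 11111101
Binary: 10101100.00011110.01000100.11111101


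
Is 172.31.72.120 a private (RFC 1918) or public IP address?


RFC 1918 private ranges:
  10.0.0.0/8 (10.0.0.0 - 10.255.255.255)
  172.16.0.0/12 (172.16.0.0 - 172.31.255.255)
  192.168.0.0/16 (192.168.0.0 - 192.168.255.255)
Private (in 172.16.0.0/12)


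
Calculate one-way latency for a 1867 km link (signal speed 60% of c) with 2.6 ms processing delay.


Speed = 0.6 * 3e5 km/s = 180000 km/s
Propagation delay = 1867 / 180000 = 0.0104 s = 10.3722 ms
Processing delay = 2.6 ms
Total one-way latency = 12.9722 ms


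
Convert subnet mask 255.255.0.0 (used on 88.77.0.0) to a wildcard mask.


Subnet mask: 255.255.0.0
Wildcard = 255.255.255.255 - subnet mask
255 - 255 = 0
255 - 255 = 0
255 - 0 = 255
255 - 0 = 255
Wildcard: 0.0.255.255


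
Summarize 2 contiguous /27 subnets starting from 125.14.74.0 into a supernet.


Original prefix: /27
Number of subnets: 2 = 2^1
New prefix = 27 - 1 = 26
Supernet: 125.14.74.0/26


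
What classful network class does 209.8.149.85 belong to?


First octet: 209
Binary: 11010001
110xxxxx -> Class C (192-223)
Class C, default mask 255.255.255.0 (/24)


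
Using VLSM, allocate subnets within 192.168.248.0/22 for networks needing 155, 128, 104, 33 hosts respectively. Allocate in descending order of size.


155 hosts -> /24 (254 usable): 192.168.248.0/24
128 hosts -> /24 (254 usable): 192.168.249.0/24
104 hosts -> /25 (126 usable): 192.168.250.0/25
33 hosts -> /26 (62 usable): 192.168.250.128/26
Allocation: 192.168.248.0/24 (155 hosts, 254 usable); 192.168.249.0/24 (128 hosts, 254 usable); 192.168.250.0/25 (104 hosts, 126 usable); 192.168.250.128/26 (33 hosts, 62 usable)


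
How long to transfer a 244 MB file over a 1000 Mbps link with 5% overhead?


Effective throughput = 1000 * (1 - 5/100) = 950 Mbps
File size in Mb = 244 * 8 = 1952 Mb
Time = 1952 / 950
Time = 2.0547 seconds


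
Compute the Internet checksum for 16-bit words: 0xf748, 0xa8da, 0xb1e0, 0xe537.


Sum all words (with carry folding):
+ 0xf748 = 0xf748
+ 0xa8da = 0xa023
+ 0xb1e0 = 0x5204
+ 0xe537 = 0x373c
One's complement: ~0x373c
Checksum = 0xc8c3


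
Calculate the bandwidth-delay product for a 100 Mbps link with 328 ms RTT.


BDP = bandwidth * RTT
= 100 Mbps * 328 ms
= 100 * 1e6 * 328 / 1000 bits
= 32800000 bits
= 4100000 bytes
= 4003.9062 KB
BDP = 32800000 bits (4100000 bytes)


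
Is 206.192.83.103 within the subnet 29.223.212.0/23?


Subnet network: 29.223.212.0
Test IP AND mask: 206.192.82.0
No, 206.192.83.103 is not in 29.223.212.0/23


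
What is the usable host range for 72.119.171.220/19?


Network: 72.119.160.0
Broadcast: 72.119.191.255
First usable = network + 1
Last usable = broadcast - 1
Range: 72.119.160.1 to 72.119.191.254


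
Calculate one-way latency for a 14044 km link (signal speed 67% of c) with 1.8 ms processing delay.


Speed = 0.67 * 3e5 km/s = 201000 km/s
Propagation delay = 14044 / 201000 = 0.0699 s = 69.8706 ms
Processing delay = 1.8 ms
Total one-way latency = 71.6706 ms


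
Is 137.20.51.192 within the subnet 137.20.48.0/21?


Subnet network: 137.20.48.0
Test IP AND mask: 137.20.48.0
Yes, 137.20.51.192 is in 137.20.48.0/21


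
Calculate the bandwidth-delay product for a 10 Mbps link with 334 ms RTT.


BDP = bandwidth * RTT
= 10 Mbps * 334 ms
= 10 * 1e6 * 334 / 1000 bits
= 3340000 bits
= 417500 bytes
= 407.7148 KB
BDP = 3340000 bits (417500 bytes)


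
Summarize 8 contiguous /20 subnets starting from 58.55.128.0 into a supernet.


Original prefix: /20
Number of subnets: 8 = 2^3
New prefix = 20 - 3 = 17
Supernet: 58.55.128.0/17


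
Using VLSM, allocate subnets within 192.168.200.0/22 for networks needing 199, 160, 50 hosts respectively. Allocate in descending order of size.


199 hosts -> /24 (254 usable): 192.168.200.0/24
160 hosts -> /24 (254 usable): 192.168.201.0/24
50 hosts -> /26 (62 usable): 192.168.202.0/26
Allocation: 192.168.200.0/24 (199 hosts, 254 usable); 192.168.201.0/24 (160 hosts, 254 usable); 192.168.202.0/26 (50 hosts, 62 usable)


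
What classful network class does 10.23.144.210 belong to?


First octet: 10
Binary: 00001010
0xxxxxxx -> Class A (1-126)
Class A, default mask 255.0.0.0 (/8)


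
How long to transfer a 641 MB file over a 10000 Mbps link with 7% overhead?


Effective throughput = 10000 * (1 - 7/100) = 9300 Mbps
File size in Mb = 641 * 8 = 5128 Mb
Time = 5128 / 9300
Time = 0.5514 seconds


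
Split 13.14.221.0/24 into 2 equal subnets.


New prefix = 24 + 1 = 25
Each subnet has 128 addresses
  13.14.221.0/25
  13.14.221.128/25
Subnets: 13.14.221.0/25, 13.14.221.128/25


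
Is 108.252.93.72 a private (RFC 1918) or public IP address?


RFC 1918 private ranges:
  10.0.0.0/8 (10.0.0.0 - 10.255.255.255)
  172.16.0.0/12 (172.16.0.0 - 172.31.255.255)
  192.168.0.0/16 (192.168.0.0 - 192.168.255.255)
Public (not in any RFC 1918 range)


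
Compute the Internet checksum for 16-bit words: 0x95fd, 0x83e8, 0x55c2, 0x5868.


Sum all words (with carry folding):
+ 0x95fd = 0x95fd
+ 0x83e8 = 0x19e6
+ 0x55c2 = 0x6fa8
+ 0x5868 = 0xc810
One's complement: ~0xc810
Checksum = 0x37ef


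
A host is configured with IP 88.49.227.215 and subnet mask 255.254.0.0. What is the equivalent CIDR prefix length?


Binary: 11111111.11111110.00000000.00000000
Count leading 1s
Prefix: /15


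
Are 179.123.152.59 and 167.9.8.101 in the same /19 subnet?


Mask: 255.255.224.0
179.123.152.59 AND mask = 179.123.128.0
167.9.8.101 AND mask = 167.9.0.0
No, different subnets (179.123.128.0 vs 167.9.0.0)


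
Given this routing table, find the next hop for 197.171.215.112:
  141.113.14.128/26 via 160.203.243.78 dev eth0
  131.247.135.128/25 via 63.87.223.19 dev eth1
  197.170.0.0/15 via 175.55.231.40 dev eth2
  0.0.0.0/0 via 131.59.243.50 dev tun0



Longest prefix match for 197.171.215.112:
  /26 141.113.14.128: no
  /25 131.247.135.128: no
  /15 197.170.0.0: MATCH
  /0 0.0.0.0: MATCH
Selected: next-hop 175.55.231.40 via eth2 (matched /15)


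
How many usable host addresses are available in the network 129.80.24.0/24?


Host bits = 32 - 24 = 8
Total addresses = 2^8 = 256
Usable = total - 2 (network and broadcast)
Usable hosts: 254


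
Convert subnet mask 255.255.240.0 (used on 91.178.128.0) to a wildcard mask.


Subnet mask: 255.255.240.0
Wildcard = 255.255.255.255 - subnet mask
255 - 255 = 0
255 - 255 = 0
255 - 240 = 15
255 - 0 = 255
Wildcard: 0.0.15.255


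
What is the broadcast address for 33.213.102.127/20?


Network: 33.213.96.0/20
Host bits = 12
Set all host bits to 1:
Broadcast: 33.213.111.255


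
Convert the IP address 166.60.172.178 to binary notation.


166 = 10100110
60 = 00111100
172 = 10101100
178 = 10110010
Binary: 10100110.00111100.10101100.10110010


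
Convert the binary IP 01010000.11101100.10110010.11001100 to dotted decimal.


01010000 = 80
11101100 = 236
10110010 = 178
11001100 = 204
IP: 80.236.178.204


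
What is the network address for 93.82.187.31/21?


IP:   01011101.01010010.10111011.00011111
Mask: 11111111.11111111.11111000.00000000
AND operation:
Net:  01011101.01010010.10111000.00000000
Network: 93.82.184.0/21


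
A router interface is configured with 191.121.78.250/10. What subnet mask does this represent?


/10 means 10 network bits, 22 host bits
Binary: 11111111110000000000000000000000
Mask: 255.192.0.0


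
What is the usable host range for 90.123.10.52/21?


Network: 90.123.8.0
Broadcast: 90.123.15.255
First usable = network + 1
Last usable = broadcast - 1
Range: 90.123.8.1 to 90.123.15.254


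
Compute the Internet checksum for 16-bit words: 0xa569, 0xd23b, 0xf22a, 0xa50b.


Sum all words (with carry folding):
+ 0xa569 = 0xa569
+ 0xd23b = 0x77a5
+ 0xf22a = 0x69d0
+ 0xa50b = 0x0edc
One's complement: ~0x0edc
Checksum = 0xf123


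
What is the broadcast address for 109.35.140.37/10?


Network: 109.0.0.0/10
Host bits = 22
Set all host bits to 1:
Broadcast: 109.63.255.255


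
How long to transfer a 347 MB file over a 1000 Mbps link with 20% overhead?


Effective throughput = 1000 * (1 - 20/100) = 800 Mbps
File size in Mb = 347 * 8 = 2776 Mb
Time = 2776 / 800
Time = 3.47 seconds


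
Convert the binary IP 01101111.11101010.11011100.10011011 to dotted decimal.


01101111 = 111
11101010 = 234
11011100 = 220
10011011 = 155
IP: 111.234.220.155


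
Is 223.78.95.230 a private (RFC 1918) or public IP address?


RFC 1918 private ranges:
  10.0.0.0/8 (10.0.0.0 - 10.255.255.255)
  172.16.0.0/12 (172.16.0.0 - 172.31.255.255)
  192.168.0.0/16 (192.168.0.0 - 192.168.255.255)
Public (not in any RFC 1918 range)


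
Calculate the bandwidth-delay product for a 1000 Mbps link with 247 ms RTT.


BDP = bandwidth * RTT
= 1000 Mbps * 247 ms
= 1000 * 1e6 * 247 / 1000 bits
= 247000000 bits
= 30875000 bytes
= 30151.3672 KB
BDP = 247000000 bits (30875000 bytes)


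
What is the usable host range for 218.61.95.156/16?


Network: 218.61.0.0
Broadcast: 218.61.255.255
First usable = network + 1
Last usable = broadcast - 1
Range: 218.61.0.1 to 218.61.255.254


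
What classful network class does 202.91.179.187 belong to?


First octet: 202
Binary: 11001010
110xxxxx -> Class C (192-223)
Class C, default mask 255.255.255.0 (/24)


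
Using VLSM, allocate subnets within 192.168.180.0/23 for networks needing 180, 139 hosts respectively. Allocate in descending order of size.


180 hosts -> /24 (254 usable): 192.168.180.0/24
139 hosts -> /24 (254 usable): 192.168.181.0/24
Allocation: 192.168.180.0/24 (180 hosts, 254 usable); 192.168.181.0/24 (139 hosts, 254 usable)
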